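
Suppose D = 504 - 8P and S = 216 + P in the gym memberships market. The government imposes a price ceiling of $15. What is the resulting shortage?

Shortage = 153

Equilibrium price would be P* = 32, so the ceiling at 15 binds.
At P = 15: D = 504 − 8(15) = 384, S = 216 + 1(15) = 231.
Shortage = 384 − 231 = 153.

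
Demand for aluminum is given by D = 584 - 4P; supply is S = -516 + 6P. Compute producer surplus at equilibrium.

Producer surplus = 1728

Equilibrium: 584 - 4P = -516 + 6P gives P* = 110, Q* = 144.
Supply starts at P = 86 (where S = 0).
PS = ½(110 − 86)(144) = 1728.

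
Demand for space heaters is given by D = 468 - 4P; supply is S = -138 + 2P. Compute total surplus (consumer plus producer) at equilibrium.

Equilibrium: 468 - 4P = -138 + 2P gives P* = 101, Q* = 64.
Demand choke price: P = 117; supply starts at P = 69.
CS = ½(117 − 101)(64) = 512; PS = ½(101 − 69)(64) = 1024.

Total surplus = 1536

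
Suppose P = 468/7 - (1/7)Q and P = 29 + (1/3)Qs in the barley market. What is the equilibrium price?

P* = 55.5

Set the two price expressions equal: 468/7 - (1/7)Q = 29 + (1/3)Q.
265/7 = (10/21)Q, so Q* = 79.5.
P* = 468/7 − (1/7)(79.5) = 55.5.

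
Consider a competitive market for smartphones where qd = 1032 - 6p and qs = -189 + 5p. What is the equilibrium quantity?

Set qd = qs: 1032 - 6p = -189 + 5p.
1221 = 11p, so p* = 111.
q* = 1032 − 6(111) = 366.

q* = 366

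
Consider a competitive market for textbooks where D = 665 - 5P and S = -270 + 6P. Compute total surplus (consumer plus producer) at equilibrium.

Total surplus = 10560

Equilibrium: 665 - 5P = -270 + 6P gives P* = 85, Q* = 240.
Demand choke price: P = 133; supply starts at P = 45.
CS = ½(133 − 85)(240) = 5760; PS = ½(85 − 45)(240) = 4800.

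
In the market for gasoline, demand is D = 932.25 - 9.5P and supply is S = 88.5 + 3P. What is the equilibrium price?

Set D = S: 932.25 - 9.5P = 88.5 + 3P.
843.75 = 12.5P, so P* = 67.5.
Q* = 932.25 − 9.5(67.5) = 291.

P* = 67.5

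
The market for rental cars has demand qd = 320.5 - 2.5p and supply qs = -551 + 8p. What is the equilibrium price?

p* = 83

Set qd = qs: 320.5 - 2.5p = -551 + 8p.
871.5 = 10.5p, so p* = 83.
q* = 320.5 − 2.5(83) = 113.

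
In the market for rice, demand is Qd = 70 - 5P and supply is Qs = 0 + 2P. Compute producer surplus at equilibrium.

Producer surplus = 100

Equilibrium: 70 - 5P = 0 + 2P gives P* = 10, Q* = 20.
Supply starts at P = 0 (where Qs = 0).
PS = ½(10 − 0)(20) = 100.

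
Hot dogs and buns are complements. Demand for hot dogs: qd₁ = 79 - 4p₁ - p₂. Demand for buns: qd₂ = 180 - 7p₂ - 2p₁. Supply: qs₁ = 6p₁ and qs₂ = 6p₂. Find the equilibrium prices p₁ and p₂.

p₁ = 6.6171875, p₂ = 12.828125

Market 1: 79 - 4p₁ - p₂ = 6p₁ → 10p₁ + p₂ = 79.
Market 2: 13p₂ + 2p₁ = 180.
Eliminating p₂: 13×(1) − 1×(2) gives 128p₁ = 847, so p₁ = 6.6171875.
Back-substitute into (2): p₂ = (180 − 2×6.6171875) / 13 = 12.828125.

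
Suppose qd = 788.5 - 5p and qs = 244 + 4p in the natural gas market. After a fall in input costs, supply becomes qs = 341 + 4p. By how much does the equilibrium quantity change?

Δq = 485/9

Original equilibrium: p* = 60.5, q* = 486.
New equilibrium: 788.5 - 5p = 341 + 4p, so 447.5 = 9p and p' = 895/18; q' = 788.5 − 5(895/18) = 4859/9.
Change in quantity: 4859/9 − 486 = 485/9.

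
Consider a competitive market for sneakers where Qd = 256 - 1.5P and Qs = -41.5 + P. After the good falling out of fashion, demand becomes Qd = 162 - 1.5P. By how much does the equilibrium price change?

Original equilibrium: P* = 119, Q* = 77.5.
New equilibrium: 162 - 1.5P = -41.5 + P, so 203.5 = 2.5P and P' = 81.4; Q' = 162 − 1.5(81.4) = 39.9.
Change in price: 81.4 − 119 = -37.6.

ΔP = -37.6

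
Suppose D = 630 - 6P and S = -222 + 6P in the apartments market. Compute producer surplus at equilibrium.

Producer surplus = 3468

Equilibrium: 630 - 6P = -222 + 6P gives P* = 71, Q* = 204.
Supply starts at P = 37 (where S = 0).
PS = ½(71 − 37)(204) = 3468.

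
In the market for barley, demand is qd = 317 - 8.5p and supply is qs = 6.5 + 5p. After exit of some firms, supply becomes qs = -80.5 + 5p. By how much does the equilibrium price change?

Δp = 58/9

Original equilibrium: p* = 23, q* = 121.5.
New equilibrium: 317 - 8.5p = -80.5 + 5p, so 397.5 = 13.5p and p' = 265/9; q' = 317 − 8.5(265/9) = 1201/18.
Change in price: 265/9 − 23 = 58/9.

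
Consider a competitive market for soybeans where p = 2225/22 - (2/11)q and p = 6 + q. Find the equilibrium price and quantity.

p* = 86.5, q* = 80.5

Set the two price expressions equal: 2225/22 - (2/11)q = 6 + q.
2093/22 = (13/11)q, so q* = 80.5.
p* = 2225/22 − (2/11)(80.5) = 86.5.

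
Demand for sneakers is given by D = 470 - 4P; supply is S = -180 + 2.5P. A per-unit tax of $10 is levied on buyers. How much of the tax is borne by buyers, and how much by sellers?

Buyers bear 50/13, sellers bear 80/13

Pre-tax equilibrium: P* = 100, Q* = 70.
Tax on buyers shifts demand to D = 470 − 4(P + 10) = 430 - 4P.
430 - 4P = -180 + 2.5P gives seller price Ps = 1220/13; buyers pay Pb = 1220/13 + 10 = 1350/13.
New quantity: Q = 470 − 4(1350/13) = 710/13.
Buyer burden = 1350/13 − 100 = 50/13; seller burden = 100 − 1220/13 = 80/13.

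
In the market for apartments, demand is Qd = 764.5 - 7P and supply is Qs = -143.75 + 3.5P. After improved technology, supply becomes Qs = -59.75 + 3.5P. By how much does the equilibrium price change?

ΔP = -8

Original equilibrium: P* = 86.5, Q* = 159.
New equilibrium: 764.5 - 7P = -59.75 + 3.5P, so 824.25 = 10.5P and P' = 78.5; Q' = 764.5 − 7(78.5) = 215.
Change in price: 78.5 − 86.5 = -8.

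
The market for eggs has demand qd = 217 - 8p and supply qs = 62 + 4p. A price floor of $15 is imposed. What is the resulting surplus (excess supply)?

Surplus = 25

Equilibrium price would be p* = 155/12, so the floor at 15 binds.
At p = 15: qd = 97, qs = 122.
Surplus = 122 − 97 = 25.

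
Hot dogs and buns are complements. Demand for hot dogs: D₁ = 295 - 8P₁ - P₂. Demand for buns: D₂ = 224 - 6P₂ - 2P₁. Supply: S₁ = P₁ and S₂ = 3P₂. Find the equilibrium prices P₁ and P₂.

Market 1: 295 - 8P₁ - P₂ = P₁ → 9P₁ + P₂ = 295.
Market 2: 9P₂ + 2P₁ = 224.
Eliminating P₂: 9×(1) − 1×(2) gives 79P₁ = 2431, so P₁ = 2431/79.
Back-substitute into (2): P₂ = (224 − 2×2431/79) / 9 = 1426/79.

P₁ = 2431/79, P₂ = 1426/79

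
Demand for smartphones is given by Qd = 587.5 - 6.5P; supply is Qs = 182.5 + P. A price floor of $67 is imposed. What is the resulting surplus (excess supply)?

Surplus = 97.5

Equilibrium price would be P* = 54, so the floor at 67 binds.
At P = 67: Qd = 152, Qs = 249.5.
Surplus = 249.5 − 152 = 97.5.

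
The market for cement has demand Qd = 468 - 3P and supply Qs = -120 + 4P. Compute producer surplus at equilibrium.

Equilibrium: 468 - 3P = -120 + 4P gives P* = 84, Q* = 216.
Supply starts at P = 30 (where Qs = 0).
PS = ½(84 − 30)(216) = 5832.

Producer surplus = 5832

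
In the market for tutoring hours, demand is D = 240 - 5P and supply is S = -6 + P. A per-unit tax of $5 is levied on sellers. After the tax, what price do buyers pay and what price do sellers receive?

Pre-tax equilibrium: P* = 41, Q* = 35.
Tax on sellers shifts supply to S = -6 + 1(P − 5) = -11 + P.
240 - 5P = -11 + P gives buyer price Pb = 251/6; sellers receive Ps = 251/6 − 5 = 221/6.
New quantity: Q = 240 − 5(251/6) = 185/6.

Buyers pay 251/6, sellers receive 221/6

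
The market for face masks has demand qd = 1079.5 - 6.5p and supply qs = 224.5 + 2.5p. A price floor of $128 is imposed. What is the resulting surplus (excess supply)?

Equilibrium price would be p* = 95, so the floor at 128 binds.
At p = 128: qd = 247.5, qs = 544.5.
Surplus = 544.5 − 247.5 = 297.

Surplus = 297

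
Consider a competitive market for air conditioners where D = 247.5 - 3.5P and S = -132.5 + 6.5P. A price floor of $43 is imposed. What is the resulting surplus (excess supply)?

Surplus = 50

Equilibrium price would be P* = 38, so the floor at 43 binds.
At P = 43: D = 97, S = 147.
Surplus = 147 − 97 = 50.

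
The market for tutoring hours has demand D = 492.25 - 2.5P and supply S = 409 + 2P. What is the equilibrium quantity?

Q* = 446

Set D = S: 492.25 - 2.5P = 409 + 2P.
83.25 = 4.5P, so P* = 18.5.
Q* = 492.25 − 2.5(18.5) = 446.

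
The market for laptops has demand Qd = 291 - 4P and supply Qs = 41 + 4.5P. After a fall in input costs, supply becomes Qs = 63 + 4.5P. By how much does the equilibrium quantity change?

Original equilibrium: P* = 500/17, Q* = 2947/17.
New equilibrium: 291 - 4P = 63 + 4.5P, so 228 = 8.5P and P' = 456/17; Q' = 291 − 4(456/17) = 3123/17.
Change in quantity: 3123/17 − 2947/17 = 176/17.

ΔQ = 176/17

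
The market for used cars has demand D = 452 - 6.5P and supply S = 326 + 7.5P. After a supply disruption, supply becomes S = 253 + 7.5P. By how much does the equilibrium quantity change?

Original equilibrium: P* = 9, Q* = 393.5.
New equilibrium: 452 - 6.5P = 253 + 7.5P, so 199 = 14P and P' = 199/14; Q' = 452 − 6.5(199/14) = 10069/28.
Change in quantity: 10069/28 − 393.5 = -949/28.

ΔQ = -949/28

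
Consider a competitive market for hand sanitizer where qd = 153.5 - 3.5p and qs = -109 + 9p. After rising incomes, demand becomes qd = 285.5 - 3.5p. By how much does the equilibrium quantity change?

Δq = 95.04

Original equilibrium: p* = 21, q* = 80.
New equilibrium: 285.5 - 3.5p = -109 + 9p, so 394.5 = 12.5p and p' = 31.56; q' = 285.5 − 3.5(31.56) = 175.04.
Change in quantity: 175.04 − 80 = 95.04.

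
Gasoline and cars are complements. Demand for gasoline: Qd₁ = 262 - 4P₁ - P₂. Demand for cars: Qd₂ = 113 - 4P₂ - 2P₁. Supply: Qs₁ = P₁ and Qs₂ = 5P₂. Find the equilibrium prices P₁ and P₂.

Market 1: 262 - 4P₁ - P₂ = P₁ → 5P₁ + P₂ = 262.
Market 2: 9P₂ + 2P₁ = 113.
Eliminating P₂: 9×(1) − 1×(2) gives 43P₁ = 2245, so P₁ = 2245/43.
Back-substitute into (2): P₂ = (113 − 2×2245/43) / 9 = 41/43.

P₁ = 2245/43, P₂ = 41/43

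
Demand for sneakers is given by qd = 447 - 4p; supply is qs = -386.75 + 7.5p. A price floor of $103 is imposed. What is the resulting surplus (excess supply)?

Surplus = 350.75

Equilibrium price would be p* = 72.5, so the floor at 103 binds.
At p = 103: qd = 35, qs = 385.75.
Surplus = 385.75 − 35 = 350.75.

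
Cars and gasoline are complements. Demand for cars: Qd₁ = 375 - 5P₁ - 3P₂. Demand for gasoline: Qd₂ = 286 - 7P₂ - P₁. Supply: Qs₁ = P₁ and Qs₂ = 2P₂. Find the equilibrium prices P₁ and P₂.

Market 1: 375 - 5P₁ - 3P₂ = P₁ → 6P₁ + 3P₂ = 375.
Market 2: 9P₂ + P₁ = 286.
Eliminating P₂: 9×(1) − 3×(2) gives 51P₁ = 2517, so P₁ = 839/17.
Back-substitute into (2): P₂ = (286 − 1×839/17) / 9 = 447/17.

P₁ = 839/17, P₂ = 447/17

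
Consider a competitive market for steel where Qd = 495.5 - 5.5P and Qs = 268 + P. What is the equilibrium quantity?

Q* = 303

Set Qd = Qs: 495.5 - 5.5P = 268 + P.
227.5 = 6.5P, so P* = 35.
Q* = 495.5 − 5.5(35) = 303.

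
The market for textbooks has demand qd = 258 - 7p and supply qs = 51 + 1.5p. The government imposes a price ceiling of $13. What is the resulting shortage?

Shortage = 96.5

Equilibrium price would be p* = 414/17, so the ceiling at 13 binds.
At p = 13: qd = 258 − 7(13) = 167, qs = 51 + 1.5(13) = 70.5.
Shortage = 167 − 70.5 = 96.5.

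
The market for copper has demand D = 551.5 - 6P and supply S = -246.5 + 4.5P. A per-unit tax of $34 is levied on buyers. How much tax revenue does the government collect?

Tax revenue = 1921/7

Pre-tax equilibrium: P* = 76, Q* = 95.5.
Tax on buyers shifts demand to D = 551.5 − 6(P + 34) = 347.5 - 6P.
347.5 - 6P = -246.5 + 4.5P gives seller price Ps = 396/7; buyers pay Pb = 396/7 + 34 = 634/7.
New quantity: Q = 551.5 − 6(634/7) = 113/14.
Revenue = 34 × 113/14 = 1921/7.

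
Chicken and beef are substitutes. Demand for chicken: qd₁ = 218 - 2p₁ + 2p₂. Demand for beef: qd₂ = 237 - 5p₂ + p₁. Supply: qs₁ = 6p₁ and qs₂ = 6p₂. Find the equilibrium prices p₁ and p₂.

Market 1: 218 - 2p₁ + 2p₂ = 6p₁ → 8p₁ - 2p₂ = 218.
Market 2: 11p₂ - p₁ = 237.
Eliminating p₂: 11×(1) + 2×(2) gives 86p₁ = 2872, so p₁ = 1436/43.
Back-substitute into (2): p₂ = (237 + 1×1436/43) / 11 = 1057/43.

p₁ = 1436/43, p₂ = 1057/43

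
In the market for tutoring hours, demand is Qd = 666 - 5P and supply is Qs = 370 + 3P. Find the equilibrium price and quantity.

P* = 37, Q* = 481

Set Qd = Qs: 666 - 5P = 370 + 3P.
296 = 8P, so P* = 37.
Q* = 666 − 5(37) = 481.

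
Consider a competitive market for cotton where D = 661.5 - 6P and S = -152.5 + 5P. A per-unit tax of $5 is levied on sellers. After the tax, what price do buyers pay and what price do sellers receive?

Pre-tax equilibrium: P* = 74, Q* = 217.5.
Tax on sellers shifts supply to S = -152.5 + 5(P − 5) = -177.5 + 5P.
661.5 - 6P = -177.5 + 5P gives buyer price Pb = 839/11; sellers receive Ps = 839/11 − 5 = 784/11.
New quantity: Q = 661.5 − 6(839/11) = 4485/22.

Buyers pay 839/11, sellers receive 784/11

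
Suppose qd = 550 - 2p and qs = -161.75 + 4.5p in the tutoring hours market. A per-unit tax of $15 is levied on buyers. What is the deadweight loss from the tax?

Pre-tax equilibrium: p* = 109.5, q* = 331.
Tax on buyers shifts demand to qd = 550 − 2(p + 15) = 520 - 2p.
520 - 2p = -161.75 + 4.5p gives seller price ps = 2727/26; buyers pay pb = 2727/26 + 15 = 3117/26.
New quantity: q = 550 − 2(3117/26) = 4033/13.
DWL = ½ × 15 × (331 − 4033/13) = 2025/13.

Deadweight loss = 2025/13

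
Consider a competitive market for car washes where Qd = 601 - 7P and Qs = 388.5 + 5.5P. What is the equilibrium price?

Set Qd = Qs: 601 - 7P = 388.5 + 5.5P.
212.5 = 12.5P, so P* = 17.
Q* = 601 − 7(17) = 482.

P* = 17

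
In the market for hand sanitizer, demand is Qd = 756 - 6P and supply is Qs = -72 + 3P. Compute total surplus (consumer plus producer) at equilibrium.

Total surplus = 10404

Equilibrium: 756 - 6P = -72 + 3P gives P* = 92, Q* = 204.
Demand choke price: P = 126; supply starts at P = 24.
CS = ½(126 − 92)(204) = 3468; PS = ½(92 − 24)(204) = 6936.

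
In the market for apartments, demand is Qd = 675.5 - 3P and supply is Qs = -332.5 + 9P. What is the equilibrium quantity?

Q* = 423.5

Set Qd = Qs: 675.5 - 3P = -332.5 + 9P.
1008 = 12P, so P* = 84.
Q* = 675.5 − 3(84) = 423.5.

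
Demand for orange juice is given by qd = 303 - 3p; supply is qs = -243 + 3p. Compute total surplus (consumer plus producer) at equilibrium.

Total surplus = 300

Equilibrium: 303 - 3p = -243 + 3p gives p* = 91, q* = 30.
Demand choke price: p = 101; supply starts at p = 81.
CS = ½(101 − 91)(30) = 150; PS = ½(91 − 81)(30) = 150.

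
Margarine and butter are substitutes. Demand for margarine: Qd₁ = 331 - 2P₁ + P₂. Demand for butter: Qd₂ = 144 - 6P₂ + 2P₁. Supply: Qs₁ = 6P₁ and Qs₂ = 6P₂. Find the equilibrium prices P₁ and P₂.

P₁ = 2058/47, P₂ = 907/47

Market 1: 331 - 2P₁ + P₂ = 6P₁ → 8P₁ - P₂ = 331.
Market 2: 12P₂ - 2P₁ = 144.
Eliminating P₂: 12×(1) + 1×(2) gives 94P₁ = 4116, so P₁ = 2058/47.
Back-substitute into (2): P₂ = (144 + 2×2058/47) / 12 = 907/47.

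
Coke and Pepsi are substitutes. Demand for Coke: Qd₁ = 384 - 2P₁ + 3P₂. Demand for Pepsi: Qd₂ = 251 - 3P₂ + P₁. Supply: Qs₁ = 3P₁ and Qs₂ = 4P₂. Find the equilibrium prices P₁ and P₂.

Market 1: 384 - 2P₁ + 3P₂ = 3P₁ → 5P₁ - 3P₂ = 384.
Market 2: 7P₂ - P₁ = 251.
Eliminating P₂: 7×(1) + 3×(2) gives 32P₁ = 3441, so P₁ = 107.53125.
Back-substitute into (2): P₂ = (251 + 1×107.53125) / 7 = 51.21875.

P₁ = 107.53125, P₂ = 51.21875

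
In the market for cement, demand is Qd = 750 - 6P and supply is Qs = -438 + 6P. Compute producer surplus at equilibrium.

Equilibrium: 750 - 6P = -438 + 6P gives P* = 99, Q* = 156.
Supply starts at P = 73 (where Qs = 0).
PS = ½(99 − 73)(156) = 2028.

Producer surplus = 2028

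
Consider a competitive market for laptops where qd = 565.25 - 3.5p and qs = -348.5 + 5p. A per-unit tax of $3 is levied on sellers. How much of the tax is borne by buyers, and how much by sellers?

Buyers bear 30/17, sellers bear 21/17

Pre-tax equilibrium: p* = 107.5, q* = 189.
Tax on sellers shifts supply to qs = -348.5 + 5(p − 3) = -363.5 + 5p.
565.25 - 3.5p = -363.5 + 5p gives buyer price pb = 3715/34; sellers receive ps = 3715/34 − 3 = 3613/34.
New quantity: q = 565.25 − 3.5(3715/34) = 3108/17.
Buyer burden = 3715/34 − 107.5 = 30/17; seller burden = 107.5 − 3613/34 = 21/17.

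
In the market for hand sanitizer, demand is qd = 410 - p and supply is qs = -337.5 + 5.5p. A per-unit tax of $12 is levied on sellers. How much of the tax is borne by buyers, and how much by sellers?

Pre-tax equilibrium: p* = 115, q* = 295.
Tax on sellers shifts supply to qs = -337.5 + 5.5(p − 12) = -403.5 + 5.5p.
410 - p = -403.5 + 5.5p gives buyer price pb = 1627/13; sellers receive ps = 1627/13 − 12 = 1471/13.
New quantity: q = 410 − 1(1627/13) = 3703/13.
Buyer burden = 1627/13 − 115 = 132/13; seller burden = 115 − 1471/13 = 24/13.

Buyers bear 132/13, sellers bear 24/13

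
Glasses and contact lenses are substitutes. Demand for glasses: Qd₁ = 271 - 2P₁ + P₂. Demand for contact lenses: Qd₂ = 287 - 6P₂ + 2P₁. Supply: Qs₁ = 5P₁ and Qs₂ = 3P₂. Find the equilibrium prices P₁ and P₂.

P₁ = 2726/61, P₂ = 2551/61

Market 1: 271 - 2P₁ + P₂ = 5P₁ → 7P₁ - P₂ = 271.
Market 2: 9P₂ - 2P₁ = 287.
Eliminating P₂: 9×(1) + 1×(2) gives 61P₁ = 2726, so P₁ = 2726/61.
Back-substitute into (2): P₂ = (287 + 2×2726/61) / 9 = 2551/61.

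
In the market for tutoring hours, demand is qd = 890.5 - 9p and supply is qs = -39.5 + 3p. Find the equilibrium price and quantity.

p* = 77.5, q* = 193

Set qd = qs: 890.5 - 9p = -39.5 + 3p.
930 = 12p, so p* = 77.5.
q* = 890.5 − 9(77.5) = 193.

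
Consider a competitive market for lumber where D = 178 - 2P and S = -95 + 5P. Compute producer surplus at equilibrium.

Producer surplus = 1000

Equilibrium: 178 - 2P = -95 + 5P gives P* = 39, Q* = 100.
Supply starts at P = 19 (where S = 0).
PS = ½(39 − 19)(100) = 1000.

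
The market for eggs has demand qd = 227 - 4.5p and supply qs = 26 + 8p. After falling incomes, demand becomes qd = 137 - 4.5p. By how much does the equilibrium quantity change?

Δq = -57.6

Original equilibrium: p* = 16.08, q* = 154.64.
New equilibrium: 137 - 4.5p = 26 + 8p, so 111 = 12.5p and p' = 8.88; q' = 137 − 4.5(8.88) = 97.04.
Change in quantity: 97.04 − 154.64 = -57.6.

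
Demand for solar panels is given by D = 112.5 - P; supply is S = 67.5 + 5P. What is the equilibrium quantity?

Q* = 105

Set D = S: 112.5 - P = 67.5 + 5P.
45 = 6P, so P* = 7.5.
Q* = 112.5 − 1(7.5) = 105.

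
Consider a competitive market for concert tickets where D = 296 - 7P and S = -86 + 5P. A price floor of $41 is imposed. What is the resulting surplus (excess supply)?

Equilibrium price would be P* = 191/6, so the floor at 41 binds.
At P = 41: D = 9, S = 119.
Surplus = 119 − 9 = 110.

Surplus = 110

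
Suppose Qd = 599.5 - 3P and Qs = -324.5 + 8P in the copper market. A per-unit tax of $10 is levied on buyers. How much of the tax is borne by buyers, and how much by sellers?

Pre-tax equilibrium: P* = 84, Q* = 347.5.
Tax on buyers shifts demand to Qd = 599.5 − 3(P + 10) = 569.5 - 3P.
569.5 - 3P = -324.5 + 8P gives seller price Ps = 894/11; buyers pay Pb = 894/11 + 10 = 1004/11.
New quantity: Q = 599.5 − 3(1004/11) = 7165/22.
Buyer burden = 1004/11 − 84 = 80/11; seller burden = 84 − 894/11 = 30/11.

Buyers bear 80/11, sellers bear 30/11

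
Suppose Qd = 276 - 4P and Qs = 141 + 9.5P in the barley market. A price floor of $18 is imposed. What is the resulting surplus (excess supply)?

Surplus = 108

Equilibrium price would be P* = 10, so the floor at 18 binds.
At P = 18: Qd = 204, Qs = 312.
Surplus = 312 − 204 = 108.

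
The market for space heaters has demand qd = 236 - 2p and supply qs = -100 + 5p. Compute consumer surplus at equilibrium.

Equilibrium: 236 - 2p = -100 + 5p gives p* = 48, q* = 140.
Demand choke price (qd = 0): p = 118.
CS = ½(118 − 48)(140) = 4900.

Consumer surplus = 4900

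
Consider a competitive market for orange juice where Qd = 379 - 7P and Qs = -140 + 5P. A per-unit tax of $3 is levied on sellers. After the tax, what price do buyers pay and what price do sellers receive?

Pre-tax equilibrium: P* = 43.25, Q* = 76.25.
Tax on sellers shifts supply to Qs = -140 + 5(P − 3) = -155 + 5P.
379 - 7P = -155 + 5P gives buyer price Pb = 44.5; sellers receive Ps = 44.5 − 3 = 41.5.
New quantity: Q = 379 − 7(44.5) = 67.5.

Buyers pay $44.5, sellers receive $41.5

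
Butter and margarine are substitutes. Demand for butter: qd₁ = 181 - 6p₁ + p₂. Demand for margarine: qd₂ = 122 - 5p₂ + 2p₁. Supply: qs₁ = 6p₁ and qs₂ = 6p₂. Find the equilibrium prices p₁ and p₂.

Market 1: 181 - 6p₁ + p₂ = 6p₁ → 12p₁ - p₂ = 181.
Market 2: 11p₂ - 2p₁ = 122.
Eliminating p₂: 11×(1) + 1×(2) gives 130p₁ = 2113, so p₁ = 2113/130.
Back-substitute into (2): p₂ = (122 + 2×2113/130) / 11 = 913/65.

p₁ = 2113/130, p₂ = 913/65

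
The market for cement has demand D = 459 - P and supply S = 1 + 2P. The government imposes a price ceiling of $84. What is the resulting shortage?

Shortage = 206

Equilibrium price would be P* = 458/3, so the ceiling at 84 binds.
At P = 84: D = 459 − 1(84) = 375, S = 1 + 2(84) = 169.
Shortage = 375 − 169 = 206.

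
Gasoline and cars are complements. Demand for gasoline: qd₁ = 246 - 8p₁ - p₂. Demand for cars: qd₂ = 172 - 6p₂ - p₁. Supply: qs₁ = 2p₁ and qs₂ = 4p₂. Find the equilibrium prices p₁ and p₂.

Market 1: 246 - 8p₁ - p₂ = 2p₁ → 10p₁ + p₂ = 246.
Market 2: 10p₂ + p₁ = 172.
Eliminating p₂: 10×(1) − 1×(2) gives 99p₁ = 2288, so p₁ = 208/9.
Back-substitute into (2): p₂ = (172 − 1×208/9) / 10 = 134/9.

p₁ = 208/9, p₂ = 134/9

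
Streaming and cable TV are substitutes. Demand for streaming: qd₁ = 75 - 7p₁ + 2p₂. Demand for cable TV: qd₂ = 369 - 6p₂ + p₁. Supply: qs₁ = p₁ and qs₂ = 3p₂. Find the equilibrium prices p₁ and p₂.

Market 1: 75 - 7p₁ + 2p₂ = p₁ → 8p₁ - 2p₂ = 75.
Market 2: 9p₂ - p₁ = 369.
Eliminating p₂: 9×(1) + 2×(2) gives 70p₁ = 1413, so p₁ = 1413/70.
Back-substitute into (2): p₂ = (369 + 1×1413/70) / 9 = 3027/70.

p₁ = 1413/70, p₂ = 3027/70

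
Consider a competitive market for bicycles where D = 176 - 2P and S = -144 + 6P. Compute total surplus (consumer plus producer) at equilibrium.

Equilibrium: 176 - 2P = -144 + 6P gives P* = 40, Q* = 96.
Demand choke price: P = 88; supply starts at P = 24.
CS = ½(88 − 40)(96) = 2304; PS = ½(40 − 24)(96) = 768.

Total surplus = 3072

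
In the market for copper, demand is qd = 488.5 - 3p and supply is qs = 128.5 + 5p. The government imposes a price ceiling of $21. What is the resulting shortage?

Shortage = 192

Equilibrium price would be p* = 45, so the ceiling at 21 binds.
At p = 21: qd = 488.5 − 3(21) = 425.5, qs = 128.5 + 5(21) = 233.5.
Shortage = 425.5 − 233.5 = 192.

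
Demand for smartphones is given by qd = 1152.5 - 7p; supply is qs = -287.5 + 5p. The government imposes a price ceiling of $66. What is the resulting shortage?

Equilibrium price would be p* = 120, so the ceiling at 66 binds.
At p = 66: qd = 1152.5 − 7(66) = 690.5, qs = -287.5 + 5(66) = 42.5.
Shortage = 690.5 − 42.5 = 648.

Shortage = 648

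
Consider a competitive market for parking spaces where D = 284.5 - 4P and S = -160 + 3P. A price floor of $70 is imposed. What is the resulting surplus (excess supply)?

Equilibrium price would be P* = 63.5, so the floor at 70 binds.
At P = 70: D = 4.5, S = 50.
Surplus = 50 − 4.5 = 45.5.

Surplus = 45.5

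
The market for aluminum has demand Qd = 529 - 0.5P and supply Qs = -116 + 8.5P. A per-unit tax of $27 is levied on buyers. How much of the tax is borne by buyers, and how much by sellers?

Buyers bear $25.5, sellers bear $1.5

Pre-tax equilibrium: P* = 215/3, Q* = 2959/6.
Tax on buyers shifts demand to Qd = 529 − 0.5(P + 27) = 515.5 - 0.5P.
515.5 - 0.5P = -116 + 8.5P gives seller price Ps = 421/6; buyers pay Pb = 421/6 + 27 = 583/6.
New quantity: Q = 529 − 0.5(583/6) = 5765/12.
Buyer burden = 583/6 − 215/3 = 25.5; seller burden = 215/3 − 421/6 = 1.5.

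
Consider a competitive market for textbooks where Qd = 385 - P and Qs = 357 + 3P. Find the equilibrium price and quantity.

Set Qd = Qs: 385 - P = 357 + 3P.
28 = 4P, so P* = 7.
Q* = 385 − 1(7) = 378.

P* = 7, Q* = 378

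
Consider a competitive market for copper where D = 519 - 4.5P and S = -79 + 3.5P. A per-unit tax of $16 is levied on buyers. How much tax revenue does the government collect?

Tax revenue = 2418

Pre-tax equilibrium: P* = 74.75, Q* = 182.625.
Tax on buyers shifts demand to D = 519 − 4.5(P + 16) = 447 - 4.5P.
447 - 4.5P = -79 + 3.5P gives seller price Ps = 65.75; buyers pay Pb = 65.75 + 16 = 81.75.
New quantity: Q = 519 − 4.5(81.75) = 151.125.
Revenue = 16 × 151.125 = 2418.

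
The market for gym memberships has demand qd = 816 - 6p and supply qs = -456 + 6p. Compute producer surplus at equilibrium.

Equilibrium: 816 - 6p = -456 + 6p gives p* = 106, q* = 180.
Supply starts at p = 76 (where qs = 0).
PS = ½(106 − 76)(180) = 2700.

Producer surplus = 2700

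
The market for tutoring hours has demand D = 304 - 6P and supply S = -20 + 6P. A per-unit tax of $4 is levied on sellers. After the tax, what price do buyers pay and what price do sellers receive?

Pre-tax equilibrium: P* = 27, Q* = 142.
Tax on sellers shifts supply to S = -20 + 6(P − 4) = -44 + 6P.
304 - 6P = -44 + 6P gives buyer price Pb = 29; sellers receive Ps = 29 − 4 = 25.
New quantity: Q = 304 − 6(29) = 130.

Buyers pay $29, sellers receive $25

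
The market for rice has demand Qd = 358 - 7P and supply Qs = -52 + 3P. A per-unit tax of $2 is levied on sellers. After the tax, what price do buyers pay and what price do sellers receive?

Pre-tax equilibrium: P* = 41, Q* = 71.
Tax on sellers shifts supply to Qs = -52 + 3(P − 2) = -58 + 3P.
358 - 7P = -58 + 3P gives buyer price Pb = 41.6; sellers receive Ps = 41.6 − 2 = 39.6.
New quantity: Q = 358 − 7(41.6) = 66.8.

Buyers pay $41.6, sellers receive $39.6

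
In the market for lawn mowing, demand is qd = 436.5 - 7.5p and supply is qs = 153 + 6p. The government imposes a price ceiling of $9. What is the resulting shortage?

Shortage = 162

Equilibrium price would be p* = 21, so the ceiling at 9 binds.
At p = 9: qd = 436.5 − 7.5(9) = 369, qs = 153 + 6(9) = 207.
Shortage = 369 − 207 = 162.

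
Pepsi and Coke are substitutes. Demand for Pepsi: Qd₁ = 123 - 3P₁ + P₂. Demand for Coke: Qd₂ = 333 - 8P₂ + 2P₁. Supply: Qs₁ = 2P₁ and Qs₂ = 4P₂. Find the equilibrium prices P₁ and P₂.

P₁ = 1809/58, P₂ = 1911/58

Market 1: 123 - 3P₁ + P₂ = 2P₁ → 5P₁ - P₂ = 123.
Market 2: 12P₂ - 2P₁ = 333.
Eliminating P₂: 12×(1) + 1×(2) gives 58P₁ = 1809, so P₁ = 1809/58.
Back-substitute into (2): P₂ = (333 + 2×1809/58) / 12 = 1911/58.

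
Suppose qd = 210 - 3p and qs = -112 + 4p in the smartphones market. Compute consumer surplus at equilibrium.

Equilibrium: 210 - 3p = -112 + 4p gives p* = 46, q* = 72.
Demand choke price (qd = 0): p = 70.
CS = ½(70 − 46)(72) = 864.

Consumer surplus = 864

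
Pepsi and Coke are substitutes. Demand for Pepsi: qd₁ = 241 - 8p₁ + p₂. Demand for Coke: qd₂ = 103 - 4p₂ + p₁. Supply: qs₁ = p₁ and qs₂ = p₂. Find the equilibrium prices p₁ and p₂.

Market 1: 241 - 8p₁ + p₂ = p₁ → 9p₁ - p₂ = 241.
Market 2: 5p₂ - p₁ = 103.
Eliminating p₂: 5×(1) + 1×(2) gives 44p₁ = 1308, so p₁ = 327/11.
Back-substitute into (2): p₂ = (103 + 1×327/11) / 5 = 292/11.

p₁ = 327/11, p₂ = 292/11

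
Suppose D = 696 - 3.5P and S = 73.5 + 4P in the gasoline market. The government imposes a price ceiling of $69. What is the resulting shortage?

Shortage = 105

Equilibrium price would be P* = 83, so the ceiling at 69 binds.
At P = 69: D = 696 − 3.5(69) = 454.5, S = 73.5 + 4(69) = 349.5.
Shortage = 454.5 − 349.5 = 105.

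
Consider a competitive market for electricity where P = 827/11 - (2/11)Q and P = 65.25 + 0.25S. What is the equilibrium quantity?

Set the two price expressions equal: 827/11 - (2/11)Q = 65.25 + 0.25Q.
437/44 = (19/44)Q, so Q* = 23.
P* = 827/11 − (2/11)(23) = 71.

Q* = 23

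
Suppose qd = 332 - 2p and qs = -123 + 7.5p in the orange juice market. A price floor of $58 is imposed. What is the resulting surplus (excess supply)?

Equilibrium price would be p* = 910/19, so the floor at 58 binds.
At p = 58: qd = 216, qs = 312.
Surplus = 312 − 216 = 96.

Surplus = 96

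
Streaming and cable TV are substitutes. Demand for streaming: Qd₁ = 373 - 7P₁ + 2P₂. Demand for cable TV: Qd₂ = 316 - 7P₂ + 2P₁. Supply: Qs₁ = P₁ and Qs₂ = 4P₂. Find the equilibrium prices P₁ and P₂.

Market 1: 373 - 7P₁ + 2P₂ = P₁ → 8P₁ - 2P₂ = 373.
Market 2: 11P₂ - 2P₁ = 316.
Eliminating P₂: 11×(1) + 2×(2) gives 84P₁ = 4735, so P₁ = 4735/84.
Back-substitute into (2): P₂ = (316 + 2×4735/84) / 11 = 1637/42.

P₁ = 4735/84, P₂ = 1637/42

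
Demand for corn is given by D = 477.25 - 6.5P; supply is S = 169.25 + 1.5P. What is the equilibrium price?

P* = 38.5

Set D = S: 477.25 - 6.5P = 169.25 + 1.5P.
308 = 8P, so P* = 38.5.
Q* = 477.25 − 6.5(38.5) = 227.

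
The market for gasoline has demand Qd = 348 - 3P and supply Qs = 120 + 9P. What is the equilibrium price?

Set Qd = Qs: 348 - 3P = 120 + 9P.
228 = 12P, so P* = 19.
Q* = 348 − 3(19) = 291.

P* = 19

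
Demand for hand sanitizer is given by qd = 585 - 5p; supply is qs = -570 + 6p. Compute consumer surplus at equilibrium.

Consumer surplus = 360

Equilibrium: 585 - 5p = -570 + 6p gives p* = 105, q* = 60.
Demand choke price (qd = 0): p = 117.
CS = ½(117 − 105)(60) = 360.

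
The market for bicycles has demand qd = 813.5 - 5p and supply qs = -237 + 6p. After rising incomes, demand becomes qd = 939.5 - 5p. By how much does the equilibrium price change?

Original equilibrium: p* = 95.5, q* = 336.
New equilibrium: 939.5 - 5p = -237 + 6p, so 1176.5 = 11p and p' = 2353/22; q' = 939.5 − 5(2353/22) = 4452/11.
Change in price: 2353/22 − 95.5 = 126/11.

Δp = 126/11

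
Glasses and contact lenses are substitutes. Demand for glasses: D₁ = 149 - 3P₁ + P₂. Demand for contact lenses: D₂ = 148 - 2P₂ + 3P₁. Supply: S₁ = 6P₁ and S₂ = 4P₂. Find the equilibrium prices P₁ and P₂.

P₁ = 1042/51, P₂ = 593/17

Market 1: 149 - 3P₁ + P₂ = 6P₁ → 9P₁ - P₂ = 149.
Market 2: 6P₂ - 3P₁ = 148.
Eliminating P₂: 6×(1) + 1×(2) gives 51P₁ = 1042, so P₁ = 1042/51.
Back-substitute into (2): P₂ = (148 + 3×1042/51) / 6 = 593/17.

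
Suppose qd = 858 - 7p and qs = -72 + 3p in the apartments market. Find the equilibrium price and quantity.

Set qd = qs: 858 - 7p = -72 + 3p.
930 = 10p, so p* = 93.
q* = 858 − 7(93) = 207.

p* = 93, q* = 207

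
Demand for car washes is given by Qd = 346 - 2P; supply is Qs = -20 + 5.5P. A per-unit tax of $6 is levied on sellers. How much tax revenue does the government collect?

Tax revenue = 1437.6

Pre-tax equilibrium: P* = 48.8, Q* = 248.4.
Tax on sellers shifts supply to Qs = -20 + 5.5(P − 6) = -53 + 5.5P.
346 - 2P = -53 + 5.5P gives buyer price Pb = 53.2; sellers receive Ps = 53.2 − 6 = 47.2.
New quantity: Q = 346 − 2(53.2) = 239.6.
Revenue = 6 × 239.6 = 1437.6.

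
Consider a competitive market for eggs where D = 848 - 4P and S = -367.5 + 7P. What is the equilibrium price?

Set D = S: 848 - 4P = -367.5 + 7P.
1215.5 = 11P, so P* = 110.5.
Q* = 848 − 4(110.5) = 406.

P* = 110.5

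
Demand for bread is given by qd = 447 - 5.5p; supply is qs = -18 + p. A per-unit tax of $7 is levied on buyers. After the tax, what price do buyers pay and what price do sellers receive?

Pre-tax equilibrium: p* = 930/13, q* = 696/13.
Tax on buyers shifts demand to qd = 447 − 5.5(p + 7) = 408.5 - 5.5p.
408.5 - 5.5p = -18 + p gives seller price ps = 853/13; buyers pay pb = 853/13 + 7 = 944/13.
New quantity: q = 447 − 5.5(944/13) = 619/13.

Buyers pay 944/13, sellers receive 853/13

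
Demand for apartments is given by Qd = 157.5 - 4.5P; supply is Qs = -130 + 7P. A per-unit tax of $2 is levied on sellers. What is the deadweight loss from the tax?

Deadweight loss = 126/23

Pre-tax equilibrium: P* = 25, Q* = 45.
Tax on sellers shifts supply to Qs = -130 + 7(P − 2) = -144 + 7P.
157.5 - 4.5P = -144 + 7P gives buyer price Pb = 603/23; sellers receive Ps = 603/23 − 2 = 557/23.
New quantity: Q = 157.5 − 4.5(603/23) = 909/23.
DWL = ½ × 2 × (45 − 909/23) = 126/23.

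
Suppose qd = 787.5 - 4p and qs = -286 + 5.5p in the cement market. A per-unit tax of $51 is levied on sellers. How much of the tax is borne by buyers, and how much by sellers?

Pre-tax equilibrium: p* = 113, q* = 335.5.
Tax on sellers shifts supply to qs = -286 + 5.5(p − 51) = -566.5 + 5.5p.
787.5 - 4p = -566.5 + 5.5p gives buyer price pb = 2708/19; sellers receive ps = 2708/19 − 51 = 1739/19.
New quantity: q = 787.5 − 4(2708/19) = 8261/38.
Buyer burden = 2708/19 − 113 = 561/19; seller burden = 113 − 1739/19 = 408/19.

Buyers bear 561/19, sellers bear 408/19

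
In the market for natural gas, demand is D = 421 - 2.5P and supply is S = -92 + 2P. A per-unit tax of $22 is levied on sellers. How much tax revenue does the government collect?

Pre-tax equilibrium: P* = 114, Q* = 136.
Tax on sellers shifts supply to S = -92 + 2(P − 22) = -136 + 2P.
421 - 2.5P = -136 + 2P gives buyer price Pb = 1114/9; sellers receive Ps = 1114/9 − 22 = 916/9.
New quantity: Q = 421 − 2.5(1114/9) = 1004/9.
Revenue = 22 × 1004/9 = 22088/9.

Tax revenue = 22088/9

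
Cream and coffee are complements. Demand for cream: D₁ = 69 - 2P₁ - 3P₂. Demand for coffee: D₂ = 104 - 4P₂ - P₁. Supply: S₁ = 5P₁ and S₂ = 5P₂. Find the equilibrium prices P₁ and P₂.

Market 1: 69 - 2P₁ - 3P₂ = 5P₁ → 7P₁ + 3P₂ = 69.
Market 2: 9P₂ + P₁ = 104.
Eliminating P₂: 9×(1) − 3×(2) gives 60P₁ = 309, so P₁ = 5.15.
Back-substitute into (2): P₂ = (104 − 1×5.15) / 9 = 659/60.

P₁ = 5.15, P₂ = 659/60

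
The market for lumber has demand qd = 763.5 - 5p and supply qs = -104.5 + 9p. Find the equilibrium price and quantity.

Set qd = qs: 763.5 - 5p = -104.5 + 9p.
868 = 14p, so p* = 62.
q* = 763.5 − 5(62) = 453.5.

p* = 62, q* = 453.5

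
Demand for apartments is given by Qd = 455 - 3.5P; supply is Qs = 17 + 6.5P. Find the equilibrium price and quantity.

P* = 43.8, Q* = 301.7

Set Qd = Qs: 455 - 3.5P = 17 + 6.5P.
438 = 10P, so P* = 43.8.
Q* = 455 − 3.5(43.8) = 301.7.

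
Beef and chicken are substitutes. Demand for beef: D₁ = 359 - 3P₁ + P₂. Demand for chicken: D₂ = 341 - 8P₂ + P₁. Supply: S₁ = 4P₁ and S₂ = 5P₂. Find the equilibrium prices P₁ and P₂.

Market 1: 359 - 3P₁ + P₂ = 4P₁ → 7P₁ - P₂ = 359.
Market 2: 13P₂ - P₁ = 341.
Eliminating P₂: 13×(1) + 1×(2) gives 90P₁ = 5008, so P₁ = 2504/45.
Back-substitute into (2): P₂ = (341 + 1×2504/45) / 13 = 1373/45.

P₁ = 2504/45, P₂ = 1373/45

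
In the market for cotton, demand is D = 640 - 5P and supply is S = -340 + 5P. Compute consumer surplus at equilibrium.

Consumer surplus = 2250

Equilibrium: 640 - 5P = -340 + 5P gives P* = 98, Q* = 150.
Demand choke price (D = 0): P = 128.
CS = ½(128 − 98)(150) = 2250.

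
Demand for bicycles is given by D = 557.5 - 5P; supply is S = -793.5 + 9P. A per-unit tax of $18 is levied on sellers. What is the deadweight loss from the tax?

Deadweight loss = 3645/7

Pre-tax equilibrium: P* = 96.5, Q* = 75.
Tax on sellers shifts supply to S = -793.5 + 9(P − 18) = -955.5 + 9P.
557.5 - 5P = -955.5 + 9P gives buyer price Pb = 1513/14; sellers receive Ps = 1513/14 − 18 = 1261/14.
New quantity: Q = 557.5 − 5(1513/14) = 120/7.
DWL = ½ × 18 × (75 − 120/7) = 3645/7.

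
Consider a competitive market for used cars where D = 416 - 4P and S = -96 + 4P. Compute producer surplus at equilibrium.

Producer surplus = 3200

Equilibrium: 416 - 4P = -96 + 4P gives P* = 64, Q* = 160.
Supply starts at P = 24 (where S = 0).
PS = ½(64 − 24)(160) = 3200.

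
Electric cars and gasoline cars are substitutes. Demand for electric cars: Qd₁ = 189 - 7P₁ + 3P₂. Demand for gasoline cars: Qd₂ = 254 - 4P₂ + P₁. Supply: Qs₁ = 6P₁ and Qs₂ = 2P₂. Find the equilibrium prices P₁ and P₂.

P₁ = 25.28, P₂ = 3491/75

Market 1: 189 - 7P₁ + 3P₂ = 6P₁ → 13P₁ - 3P₂ = 189.
Market 2: 6P₂ - P₁ = 254.
Eliminating P₂: 6×(1) + 3×(2) gives 75P₁ = 1896, so P₁ = 25.28.
Back-substitute into (2): P₂ = (254 + 1×25.28) / 6 = 3491/75.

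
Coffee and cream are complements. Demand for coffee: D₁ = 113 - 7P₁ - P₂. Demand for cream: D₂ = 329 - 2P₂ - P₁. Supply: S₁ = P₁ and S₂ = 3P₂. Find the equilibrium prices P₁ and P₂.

Market 1: 113 - 7P₁ - P₂ = P₁ → 8P₁ + P₂ = 113.
Market 2: 5P₂ + P₁ = 329.
Eliminating P₂: 5×(1) − 1×(2) gives 39P₁ = 236, so P₁ = 236/39.
Back-substitute into (2): P₂ = (329 − 1×236/39) / 5 = 2519/39.

P₁ = 236/39, P₂ = 2519/39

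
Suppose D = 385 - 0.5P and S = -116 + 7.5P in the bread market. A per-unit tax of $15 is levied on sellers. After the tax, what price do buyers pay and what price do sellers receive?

Pre-tax equilibrium: P* = 62.625, Q* = 353.6875.
Tax on sellers shifts supply to S = -116 + 7.5(P − 15) = -228.5 + 7.5P.
385 - 0.5P = -228.5 + 7.5P gives buyer price Pb = 76.6875; sellers receive Ps = 76.6875 − 15 = 61.6875.
New quantity: Q = 385 − 0.5(76.6875) = 346.65625.

Buyers pay $76.6875, sellers receive $61.6875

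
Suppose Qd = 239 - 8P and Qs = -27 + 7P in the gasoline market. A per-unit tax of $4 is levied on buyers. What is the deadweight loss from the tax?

Deadweight loss = 448/15

Pre-tax equilibrium: P* = 266/15, Q* = 1457/15.
Tax on buyers shifts demand to Qd = 239 − 8(P + 4) = 207 - 8P.
207 - 8P = -27 + 7P gives seller price Ps = 15.6; buyers pay Pb = 15.6 + 4 = 19.6.
New quantity: Q = 239 − 8(19.6) = 82.2.
DWL = ½ × 4 × (1457/15 − 82.2) = 448/15.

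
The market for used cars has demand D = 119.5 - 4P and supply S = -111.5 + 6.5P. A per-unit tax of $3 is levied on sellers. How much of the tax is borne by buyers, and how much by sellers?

Buyers bear 13/7, sellers bear 8/7

Pre-tax equilibrium: P* = 22, Q* = 31.5.
Tax on sellers shifts supply to S = -111.5 + 6.5(P − 3) = -131 + 6.5P.
119.5 - 4P = -131 + 6.5P gives buyer price Pb = 167/7; sellers receive Ps = 167/7 − 3 = 146/7.
New quantity: Q = 119.5 − 4(167/7) = 337/14.
Buyer burden = 167/7 − 22 = 13/7; seller burden = 22 − 146/7 = 8/7.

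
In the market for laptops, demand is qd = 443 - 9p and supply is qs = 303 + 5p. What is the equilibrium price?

Set qd = qs: 443 - 9p = 303 + 5p.
140 = 14p, so p* = 10.
q* = 443 − 9(10) = 353.

p* = 10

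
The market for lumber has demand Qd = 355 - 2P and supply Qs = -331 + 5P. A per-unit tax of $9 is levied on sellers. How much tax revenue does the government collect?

Tax revenue = 9207/7

Pre-tax equilibrium: P* = 98, Q* = 159.
Tax on sellers shifts supply to Qs = -331 + 5(P − 9) = -376 + 5P.
355 - 2P = -376 + 5P gives buyer price Pb = 731/7; sellers receive Ps = 731/7 − 9 = 668/7.
New quantity: Q = 355 − 2(731/7) = 1023/7.
Revenue = 9 × 1023/7 = 9207/7.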